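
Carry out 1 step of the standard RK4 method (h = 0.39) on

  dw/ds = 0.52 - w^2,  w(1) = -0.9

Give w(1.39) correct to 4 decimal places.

-1.0672

RK4: k1 = f(s_n, w_n); k2 = f(s_n + h/2, w_n + (h/2)·k1); k3 = f(s_n + h/2, w_n + (h/2)·k2); k4 = f(s_n + h, w_n + h·k3); w_{n+1} = w_n + (h/6)·(k1 + 2k2 + 2k3 + k4).
s=1.000000, w=-0.900000:
  k1 = f(1.000000, -0.900000) = -0.290000
  k2 = f(1.195000, -0.956550) = -0.394988
  k3 = f(1.195000, -0.977023) = -0.434573
  k4 = f(1.390000, -1.069484) = -0.623795
  w ← -0.900000 + (0.39/6)·(k1 + 2k2 + 2k3 + k4) = -1.067240
w(1.39) ≈ -1.0672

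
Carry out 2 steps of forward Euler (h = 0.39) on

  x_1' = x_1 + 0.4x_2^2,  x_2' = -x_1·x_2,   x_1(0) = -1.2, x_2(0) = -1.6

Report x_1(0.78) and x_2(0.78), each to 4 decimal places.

-0.9028, -3.5109

Euler on (x_1,x_2): x_1_{n+1} = x_1_n + h·x_1', x_2_{n+1} = x_2_n + h·x_2'.
0.000000: (-1.200000, -1.600000); f=(-0.176000, -1.920000) → (-1.268640, -2.348800)
0.390000: (-1.268640, -2.348800); f=(0.938105, -2.979782) → (-0.902779, -3.510915)
(x_1(0.78), x_2(0.78)) ≈ (-0.9028, -3.5109)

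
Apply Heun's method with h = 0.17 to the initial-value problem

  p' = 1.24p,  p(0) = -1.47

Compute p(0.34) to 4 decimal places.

-2.2349

Heun: k1 = f(t_n, p_n); k2 = f(t_n + h, p_n + h·k1); p_{n+1} = p_n + (h/2)·(k1 + k2).
t=0.000000, p=-1.470000:
  k1 = f(0.000000, -1.470000) = -1.822800
  k2 = f(0.170000, -1.779876) = -2.207046
  p ← -1.470000 + (0.17/2)·(-1.822800 + (-2.207046)) = -1.812537
t=0.170000, p=-1.812537:
  k1 = f(0.170000, -1.812537) = -2.247546
  k2 = f(0.340000, -2.194620) = -2.721328
  p ← -1.812537 + (0.17/2)·(-2.247546 + (-2.721328)) = -2.234891
p(0.34) ≈ -2.2349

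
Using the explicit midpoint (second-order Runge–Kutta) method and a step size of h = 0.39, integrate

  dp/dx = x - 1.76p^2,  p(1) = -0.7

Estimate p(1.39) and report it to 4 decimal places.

-0.5450

Midpoint: k1 = f(x_n, p_n); k2 = f(x_n + h/2, p_n + (h/2)·k1); p_{n+1} = p_n + h·k2.
x=1.000000, p=-0.700000:
  k1 = f(1.000000, -0.700000) = 0.137600
  k2 = f(1.195000, -0.673168) = 0.397447
  p ← -0.700000 + 0.39·0.397447 = -0.544996
p(1.39) ≈ -0.5450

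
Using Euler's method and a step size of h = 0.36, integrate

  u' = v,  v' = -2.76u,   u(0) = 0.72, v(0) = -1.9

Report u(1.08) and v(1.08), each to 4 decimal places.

-1.8600, -1.7514

Euler on (u,v): u_{n+1} = u_n + h·u', v_{n+1} = v_n + h·v'.
0.000000: (0.720000, -1.900000); f=(-1.900000, -1.987200) → (0.036000, -2.615392)
0.360000: (0.036000, -2.615392); f=(-2.615392, -0.099360) → (-0.905541, -2.651162)
0.720000: (-0.905541, -2.651162); f=(-2.651162, 2.499293) → (-1.859959, -1.751416)
(u(1.08), v(1.08)) ≈ (-1.8600, -1.7514)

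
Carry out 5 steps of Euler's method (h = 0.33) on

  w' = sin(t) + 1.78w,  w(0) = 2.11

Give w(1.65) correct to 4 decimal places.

Euler: w_{n+1} = w_n + h·f(t_n, w_n).
t=0.000000, w=2.110000: f=3.755800 → w ← 2.110000 + 0.33·3.755800 = 3.349414
t=0.330000, w=3.349414: f=6.286000 → w ← 3.349414 + 0.33·6.286000 = 5.423794
t=0.660000, w=5.423794: f=10.267470 → w ← 5.423794 + 0.33·10.267470 = 8.812059
t=0.990000, w=8.812059: f=16.521491 → w ← 8.812059 + 0.33·16.521491 = 14.264151
t=1.320000, w=14.264151: f=26.358904 → w ← 14.264151 + 0.33·26.358904 = 22.962590
w(1.65) ≈ 22.9626

22.9626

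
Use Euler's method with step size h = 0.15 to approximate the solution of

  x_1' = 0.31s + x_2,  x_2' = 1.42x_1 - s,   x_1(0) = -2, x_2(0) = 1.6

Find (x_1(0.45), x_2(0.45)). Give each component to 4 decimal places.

Euler on (x_1,x_2): x_1_{n+1} = x_1_n + h·x_1', x_2_{n+1} = x_2_n + h·x_2'.
0.000000: (-2.000000, 1.600000); f=(1.600000, -2.840000) → (-1.760000, 1.174000)
0.150000: (-1.760000, 1.174000); f=(1.220500, -2.649200) → (-1.576925, 0.776620)
0.300000: (-1.576925, 0.776620); f=(0.869620, -2.539233) → (-1.446482, 0.395735)
(x_1(0.45), x_2(0.45)) ≈ (-1.4465, 0.3957)

-1.4465, 0.3957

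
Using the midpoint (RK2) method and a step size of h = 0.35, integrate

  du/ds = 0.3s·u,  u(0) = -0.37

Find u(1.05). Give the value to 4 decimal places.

Midpoint: k1 = f(s_n, u_n); k2 = f(s_n + h/2, u_n + (h/2)·k1); u_{n+1} = u_n + h·k2.
s=0.000000, u=-0.370000:
  k1 = f(0.000000, -0.370000) = 0.000000
  k2 = f(0.175000, -0.370000) = -0.019425
  u ← -0.370000 + 0.35·(-0.019425) = -0.376799
s=0.350000, u=-0.376799:
  k1 = f(0.350000, -0.376799) = -0.039564
  k2 = f(0.525000, -0.383722) = -0.060436
  u ← -0.376799 + 0.35·(-0.060436) = -0.397951
s=0.700000, u=-0.397951:
  k1 = f(0.700000, -0.397951) = -0.083570
  k2 = f(0.875000, -0.412576) = -0.108301
  u ← -0.397951 + 0.35·(-0.108301) = -0.435857
u(1.05) ≈ -0.4359

-0.4359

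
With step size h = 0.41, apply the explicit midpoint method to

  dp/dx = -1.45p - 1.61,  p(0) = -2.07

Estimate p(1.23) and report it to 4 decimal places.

-1.2997

Midpoint: k1 = f(x_n, p_n); k2 = f(x_n + h/2, p_n + (h/2)·k1); p_{n+1} = p_n + h·k2.
x=0.000000, p=-2.070000:
  k1 = f(0.000000, -2.070000) = 1.391500
  k2 = f(0.205000, -1.784742) = 0.977877
  p ← -2.070000 + 0.41·0.977877 = -1.669071
x=0.410000, p=-1.669071:
  k1 = f(0.410000, -1.669071) = 0.810152
  k2 = f(0.615000, -1.502989) = 0.569335
  p ← -1.669071 + 0.41·0.569335 = -1.435643
x=0.820000, p=-1.435643:
  k1 = f(0.820000, -1.435643) = 0.471683
  k2 = f(1.025000, -1.338948) = 0.331475
  p ← -1.435643 + 0.41·0.331475 = -1.299739
p(1.23) ≈ -1.2997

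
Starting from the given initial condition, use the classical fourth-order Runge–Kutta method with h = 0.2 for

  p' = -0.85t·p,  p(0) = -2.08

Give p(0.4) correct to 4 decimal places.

RK4: k1 = f(t_n, p_n); k2 = f(t_n + h/2, p_n + (h/2)·k1); k3 = f(t_n + h/2, p_n + (h/2)·k2); k4 = f(t_n + h, p_n + h·k3); p_{n+1} = p_n + (h/6)·(k1 + 2k2 + 2k3 + k4).
t=0.000000, p=-2.080000:
  k1 = f(0.000000, -2.080000) = 0.000000
  k2 = f(0.100000, -2.080000) = 0.176800
  k3 = f(0.100000, -2.062320) = 0.175297
  k4 = f(0.200000, -2.044941) = 0.347640
  p ← -2.080000 + (0.2/6)·(k1 + 2k2 + 2k3 + k4) = -2.044939
t=0.200000, p=-2.044939:
  k1 = f(0.200000, -2.044939) = 0.347640
  k2 = f(0.300000, -2.010175) = 0.512595
  k3 = f(0.300000, -1.993679) = 0.508388
  k4 = f(0.400000, -1.943261) = 0.660709
  p ← -2.044939 + (0.2/6)·(k1 + 2k2 + 2k3 + k4) = -1.943262
p(0.4) ≈ -1.9433

-1.9433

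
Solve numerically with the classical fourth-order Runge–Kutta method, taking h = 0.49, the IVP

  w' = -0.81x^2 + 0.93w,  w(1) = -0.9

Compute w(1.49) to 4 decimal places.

-2.1852

RK4: k1 = f(x_n, w_n); k2 = f(x_n + h/2, w_n + (h/2)·k1); k3 = f(x_n + h/2, w_n + (h/2)·k2); k4 = f(x_n + h, w_n + h·k3); w_{n+1} = w_n + (h/6)·(k1 + 2k2 + 2k3 + k4).
x=1.000000, w=-0.900000:
  k1 = f(1.000000, -0.900000) = -1.647000
  k2 = f(1.245000, -1.303515) = -2.467789
  k3 = f(1.245000, -1.504608) = -2.654806
  k4 = f(1.490000, -2.200855) = -3.845076
  w ← -0.900000 + (0.49/6)·(k1 + 2k2 + 2k3 + k4) = -2.185210
w(1.49) ≈ -2.1852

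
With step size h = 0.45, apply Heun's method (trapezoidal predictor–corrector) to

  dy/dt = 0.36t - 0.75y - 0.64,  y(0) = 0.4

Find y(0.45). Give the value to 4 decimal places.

0.0848

Heun: k1 = f(t_n, y_n); k2 = f(t_n + h, y_n + h·k1); y_{n+1} = y_n + (h/2)·(k1 + k2).
t=0.000000, y=0.400000:
  k1 = f(0.000000, 0.400000) = -0.940000
  k2 = f(0.450000, -0.023000) = -0.460750
  y ← 0.400000 + (0.45/2)·(-0.940000 + (-0.460750)) = 0.084831
y(0.45) ≈ 0.0848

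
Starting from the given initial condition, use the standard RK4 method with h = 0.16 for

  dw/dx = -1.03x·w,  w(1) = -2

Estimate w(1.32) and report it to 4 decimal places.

RK4: k1 = f(x_n, w_n); k2 = f(x_n + h/2, w_n + (h/2)·k1); k3 = f(x_n + h/2, w_n + (h/2)·k2); k4 = f(x_n + h, w_n + h·k3); w_{n+1} = w_n + (h/6)·(k1 + 2k2 + 2k3 + k4).
x=1.000000, w=-2.000000:
  k1 = f(1.000000, -2.000000) = 2.060000
  k2 = f(1.080000, -1.835200) = 2.041476
  k3 = f(1.080000, -1.836682) = 2.043125
  k4 = f(1.160000, -1.673100) = 1.999020
  w ← -2.000000 + (0.16/6)·(k1 + 2k2 + 2k3 + k4) = -1.673914
x=1.160000, w=-1.673914:
  k1 = f(1.160000, -1.673914) = 1.999993
  k2 = f(1.240000, -1.513915) = 1.933572
  k3 = f(1.240000, -1.519228) = 1.940358
  k4 = f(1.320000, -1.363457) = 1.853756
  w ← -1.673914 + (0.16/6)·(k1 + 2k2 + 2k3 + k4) = -1.364538
w(1.32) ≈ -1.3645

-1.3645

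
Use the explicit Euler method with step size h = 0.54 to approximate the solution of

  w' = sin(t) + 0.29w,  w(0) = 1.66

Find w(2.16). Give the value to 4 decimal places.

Euler: w_{n+1} = w_n + h·f(t_n, w_n).
t=0.000000, w=1.660000: f=0.481400 → w ← 1.660000 + 0.54·0.481400 = 1.919956
t=0.540000, w=1.919956: f=1.070923 → w ← 1.919956 + 0.54·1.070923 = 2.498255
t=1.080000, w=2.498255: f=1.606452 → w ← 2.498255 + 0.54·1.606452 = 3.365738
t=1.620000, w=3.365738: f=1.974854 → w ← 3.365738 + 0.54·1.974854 = 4.432160
w(2.16) ≈ 4.4322

4.4322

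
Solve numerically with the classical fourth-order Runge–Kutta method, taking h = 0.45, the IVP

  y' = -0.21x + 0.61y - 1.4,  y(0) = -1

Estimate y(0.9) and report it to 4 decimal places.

RK4: k1 = f(x_n, y_n); k2 = f(x_n + h/2, y_n + (h/2)·k1); k3 = f(x_n + h/2, y_n + (h/2)·k2); k4 = f(x_n + h, y_n + h·k3); y_{n+1} = y_n + (h/6)·(k1 + 2k2 + 2k3 + k4).
x=0.000000, y=-1.000000:
  k1 = f(0.000000, -1.000000) = -2.010000
  k2 = f(0.225000, -1.452250) = -2.333122
  k3 = f(0.225000, -1.524953) = -2.377471
  k4 = f(0.450000, -2.069862) = -2.757116
  y ← -1.000000 + (0.45/6)·(k1 + 2k2 + 2k3 + k4) = -2.064123
x=0.450000, y=-2.064123:
  k1 = f(0.450000, -2.064123) = -2.753615
  k2 = f(0.675000, -2.683686) = -3.178798
  k3 = f(0.675000, -2.779352) = -3.237155
  k4 = f(0.900000, -3.520842) = -3.736714
  y ← -2.064123 + (0.45/6)·(k1 + 2k2 + 2k3 + k4) = -3.513290
y(0.9) ≈ -3.5133

-3.5133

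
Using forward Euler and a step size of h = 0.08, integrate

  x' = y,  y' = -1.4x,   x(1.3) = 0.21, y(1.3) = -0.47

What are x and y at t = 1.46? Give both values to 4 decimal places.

Euler on (x,y): x_{n+1} = x_n + h·x', y_{n+1} = y_n + h·y'.
1.300000: (0.210000, -0.470000); f=(-0.470000, -0.294000) → (0.172400, -0.493520)
1.380000: (0.172400, -0.493520); f=(-0.493520, -0.241360) → (0.132918, -0.512829)
(x(1.46), y(1.46)) ≈ (0.1329, -0.5128)

0.1329, -0.5128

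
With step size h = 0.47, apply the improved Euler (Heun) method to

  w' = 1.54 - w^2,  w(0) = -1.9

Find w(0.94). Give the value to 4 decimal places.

Heun: k1 = f(s_n, w_n); k2 = f(s_n + h, w_n + h·k1); w_{n+1} = w_n + (h/2)·(k1 + k2).
s=0.000000, w=-1.900000:
  k1 = f(0.000000, -1.900000) = -2.070000
  k2 = f(0.470000, -2.872900) = -6.713554
  w ← -1.900000 + (0.47/2)·(-2.070000 + (-6.713554)) = -3.964135
s=0.470000, w=-3.964135:
  k1 = f(0.470000, -3.964135) = -14.174369
  k2 = f(0.940000, -10.626089) = -111.373757
  w ← -3.964135 + (0.47/2)·(-14.174369 + (-111.373757)) = -33.467945
w(0.94) ≈ -33.4679

-33.4679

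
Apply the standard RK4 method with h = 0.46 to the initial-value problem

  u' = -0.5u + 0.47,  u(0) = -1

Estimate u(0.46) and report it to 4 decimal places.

-0.6014

RK4: k1 = f(t_n, u_n); k2 = f(t_n + h/2, u_n + (h/2)·k1); k3 = f(t_n + h/2, u_n + (h/2)·k2); k4 = f(t_n + h, u_n + h·k3); u_{n+1} = u_n + (h/6)·(k1 + 2k2 + 2k3 + k4).
t=0.000000, u=-1.000000:
  k1 = f(0.000000, -1.000000) = 0.970000
  k2 = f(0.230000, -0.776900) = 0.858450
  k3 = f(0.230000, -0.802557) = 0.871278
  k4 = f(0.460000, -0.599212) = 0.769606
  u ← -1.000000 + (0.46/6)·(k1 + 2k2 + 2k3 + k4) = -0.601405
u(0.46) ≈ -0.6014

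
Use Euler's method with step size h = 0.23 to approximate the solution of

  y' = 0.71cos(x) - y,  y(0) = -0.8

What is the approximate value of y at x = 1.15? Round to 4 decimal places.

Euler: y_{n+1} = y_n + h·f(x_n, y_n).
x=0.000000, y=-0.800000: f=1.510000 → y ← -0.800000 + 0.23·1.510000 = -0.452700
x=0.230000, y=-0.452700: f=1.144003 → y ← -0.452700 + 0.23·1.144003 = -0.189579
x=0.460000, y=-0.189579: f=0.825777 → y ← -0.189579 + 0.23·0.825777 = 0.000349
x=0.690000, y=0.000349: f=0.547235 → y ← 0.000349 + 0.23·0.547235 = 0.126213
x=0.920000, y=0.126213: f=0.303919 → y ← 0.126213 + 0.23·0.303919 = 0.196115
y(1.15) ≈ 0.1961

0.1961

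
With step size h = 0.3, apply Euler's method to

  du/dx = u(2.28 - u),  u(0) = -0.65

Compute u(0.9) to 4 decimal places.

-6.0986

Euler: u_{n+1} = u_n + h·f(x_n, u_n).
x=0.000000, u=-0.650000: f=-1.904500 → u ← -0.650000 + 0.3·(-1.904500) = -1.221350
x=0.300000, u=-1.221350: f=-4.276374 → u ← -1.221350 + 0.3·(-4.276374) = -2.504262
x=0.600000, u=-2.504262: f=-11.981047 → u ← -2.504262 + 0.3·(-11.981047) = -6.098576
u(0.9) ≈ -6.0986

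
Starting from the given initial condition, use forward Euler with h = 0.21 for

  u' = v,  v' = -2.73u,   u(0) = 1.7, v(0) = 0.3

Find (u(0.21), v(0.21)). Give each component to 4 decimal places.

1.7630, -0.6746

Euler on (u,v): u_{n+1} = u_n + h·u', v_{n+1} = v_n + h·v'.
0.000000: (1.700000, 0.300000); f=(0.300000, -4.641000) → (1.763000, -0.674610)
(u(0.21), v(0.21)) ≈ (1.7630, -0.6746)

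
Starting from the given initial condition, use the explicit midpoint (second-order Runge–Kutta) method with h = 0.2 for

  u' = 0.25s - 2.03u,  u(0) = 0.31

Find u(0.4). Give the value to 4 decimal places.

Midpoint: k1 = f(s_n, u_n); k2 = f(s_n + h/2, u_n + (h/2)·k1); u_{n+1} = u_n + h·k2.
s=0.000000, u=0.310000:
  k1 = f(0.000000, 0.310000) = -0.629300
  k2 = f(0.100000, 0.247070) = -0.476552
  u ← 0.310000 + 0.2·(-0.476552) = 0.214690
s=0.200000, u=0.214690:
  k1 = f(0.200000, 0.214690) = -0.385820
  k2 = f(0.300000, 0.176108) = -0.282498
  u ← 0.214690 + 0.2·(-0.282498) = 0.158190
u(0.4) ≈ 0.1582

0.1582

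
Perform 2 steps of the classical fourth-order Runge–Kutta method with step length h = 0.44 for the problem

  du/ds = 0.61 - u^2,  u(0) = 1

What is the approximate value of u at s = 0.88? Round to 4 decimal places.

0.8315

RK4: k1 = f(s_n, u_n); k2 = f(s_n + h/2, u_n + (h/2)·k1); k3 = f(s_n + h/2, u_n + (h/2)·k2); k4 = f(s_n + h, u_n + h·k3); u_{n+1} = u_n + (h/6)·(k1 + 2k2 + 2k3 + k4).
s=0.000000, u=1.000000:
  k1 = f(0.000000, 1.000000) = -0.390000
  k2 = f(0.220000, 0.914200) = -0.225762
  k3 = f(0.220000, 0.950332) = -0.293132
  k4 = f(0.440000, 0.871022) = -0.148679
  u ← 1.000000 + (0.44/6)·(k1 + 2k2 + 2k3 + k4) = 0.884392
s=0.440000, u=0.884392:
  k1 = f(0.440000, 0.884392) = -0.172150
  k2 = f(0.660000, 0.846519) = -0.106595
  k3 = f(0.660000, 0.860942) = -0.131220
  k4 = f(0.880000, 0.826656) = -0.073359
  u ← 0.884392 + (0.44/6)·(k1 + 2k2 + 2k3 + k4) = 0.831509
u(0.88) ≈ 0.8315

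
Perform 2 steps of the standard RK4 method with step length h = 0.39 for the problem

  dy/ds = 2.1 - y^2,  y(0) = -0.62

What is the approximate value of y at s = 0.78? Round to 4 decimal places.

RK4: k1 = f(s_n, y_n); k2 = f(s_n + h/2, y_n + (h/2)·k1); k3 = f(s_n + h/2, y_n + (h/2)·k2); k4 = f(s_n + h, y_n + h·k3); y_{n+1} = y_n + (h/6)·(k1 + 2k2 + 2k3 + k4).
s=0.000000, y=-0.620000:
  k1 = f(0.000000, -0.620000) = 1.715600
  k2 = f(0.195000, -0.285458) = 2.018514
  k3 = f(0.195000, -0.226390) = 2.048748
  k4 = f(0.390000, 0.179012) = 2.067955
  y ← -0.620000 + (0.39/6)·(k1 + 2k2 + 2k3 + k4) = 0.154675
s=0.390000, y=0.154675:
  k1 = f(0.390000, 0.154675) = 2.076076
  k2 = f(0.585000, 0.559510) = 1.786949
  k3 = f(0.585000, 0.503130) = 1.846860
  k4 = f(0.780000, 0.874951) = 1.334462
  y ← 0.154675 + (0.39/6)·(k1 + 2k2 + 2k3 + k4) = 0.848755
y(0.78) ≈ 0.8488

0.8488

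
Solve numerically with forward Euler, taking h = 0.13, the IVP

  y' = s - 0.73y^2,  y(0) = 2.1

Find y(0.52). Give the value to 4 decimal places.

1.1675

Euler: y_{n+1} = y_n + h·f(s_n, y_n).
s=0.000000, y=2.100000: f=-3.219300 → y ← 2.100000 + 0.13·(-3.219300) = 1.681491
s=0.130000, y=1.681491: f=-1.934011 → y ← 1.681491 + 0.13·(-1.934011) = 1.430070
s=0.260000, y=1.430070: f=-1.232922 → y ← 1.430070 + 0.13·(-1.232922) = 1.269790
s=0.390000, y=1.269790: f=-0.787027 → y ← 1.269790 + 0.13·(-0.787027) = 1.167476
y(0.52) ≈ 1.1675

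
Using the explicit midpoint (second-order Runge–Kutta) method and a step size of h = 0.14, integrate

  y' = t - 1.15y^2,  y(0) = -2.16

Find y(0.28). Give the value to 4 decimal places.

Midpoint: k1 = f(t_n, y_n); k2 = f(t_n + h/2, y_n + (h/2)·k1); y_{n+1} = y_n + h·k2.
t=0.000000, y=-2.160000:
  k1 = f(0.000000, -2.160000) = -5.365440
  k2 = f(0.070000, -2.535581) = -7.323545
  y ← -2.160000 + 0.14·(-7.323545) = -3.185296
t=0.140000, y=-3.185296:
  k1 = f(0.140000, -3.185296) = -11.528030
  k2 = f(0.210000, -3.992258) = -18.118847
  y ← -3.185296 + 0.14·(-18.118847) = -5.721935
y(0.28) ≈ -5.7219

-5.7219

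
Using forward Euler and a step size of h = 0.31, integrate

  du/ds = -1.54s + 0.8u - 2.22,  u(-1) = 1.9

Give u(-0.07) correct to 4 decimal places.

Euler: u_{n+1} = u_n + h·f(s_n, u_n).
s=-1.000000, u=1.900000: f=0.840000 → u ← 1.900000 + 0.31·0.840000 = 2.160400
s=-0.690000, u=2.160400: f=0.570920 → u ← 2.160400 + 0.31·0.570920 = 2.337385
s=-0.380000, u=2.337385: f=0.235108 → u ← 2.337385 + 0.31·0.235108 = 2.410269
u(-0.07) ≈ 2.4103

2.4103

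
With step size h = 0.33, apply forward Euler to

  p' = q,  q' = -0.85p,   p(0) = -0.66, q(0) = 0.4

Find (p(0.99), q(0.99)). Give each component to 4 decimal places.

-0.0929, 0.8272

Euler on (p,q): p_{n+1} = p_n + h·p', q_{n+1} = q_n + h·q'.
0.000000: (-0.660000, 0.400000); f=(0.400000, 0.561000) → (-0.528000, 0.585130)
0.330000: (-0.528000, 0.585130); f=(0.585130, 0.448800) → (-0.334907, 0.733234)
0.660000: (-0.334907, 0.733234); f=(0.733234, 0.284671) → (-0.092940, 0.827175)
(p(0.99), q(0.99)) ≈ (-0.0929, 0.8272)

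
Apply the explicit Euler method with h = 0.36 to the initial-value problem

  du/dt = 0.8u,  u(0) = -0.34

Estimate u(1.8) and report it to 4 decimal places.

Euler: u_{n+1} = u_n + h·f(t_n, u_n).
t=0.000000, u=-0.340000: f=-0.272000 → u ← -0.340000 + 0.36·(-0.272000) = -0.437920
t=0.360000, u=-0.437920: f=-0.350336 → u ← -0.437920 + 0.36·(-0.350336) = -0.564041
t=0.720000, u=-0.564041: f=-0.451233 → u ← -0.564041 + 0.36·(-0.451233) = -0.726485
t=1.080000, u=-0.726485: f=-0.581188 → u ← -0.726485 + 0.36·(-0.581188) = -0.935712
t=1.440000, u=-0.935712: f=-0.748570 → u ← -0.935712 + 0.36·(-0.748570) = -1.205198
u(1.8) ≈ -1.2052

-1.2052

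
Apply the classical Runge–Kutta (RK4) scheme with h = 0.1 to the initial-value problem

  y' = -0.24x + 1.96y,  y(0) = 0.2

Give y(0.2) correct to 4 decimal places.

RK4: k1 = f(x_n, y_n); k2 = f(x_n + h/2, y_n + (h/2)·k1); k3 = f(x_n + h/2, y_n + (h/2)·k2); k4 = f(x_n + h, y_n + h·k3); y_{n+1} = y_n + (h/6)·(k1 + 2k2 + 2k3 + k4).
x=0.000000, y=0.200000:
  k1 = f(0.000000, 0.200000) = 0.392000
  k2 = f(0.050000, 0.219600) = 0.418416
  k3 = f(0.050000, 0.220921) = 0.421005
  k4 = f(0.100000, 0.242100) = 0.450517
  y ← 0.200000 + (0.1/6)·(k1 + 2k2 + 2k3 + k4) = 0.242023
x=0.100000, y=0.242023:
  k1 = f(0.100000, 0.242023) = 0.450364
  k2 = f(0.150000, 0.264541) = 0.482500
  k3 = f(0.150000, 0.266148) = 0.485649
  k4 = f(0.200000, 0.290588) = 0.521552
  y ← 0.242023 + (0.1/6)·(k1 + 2k2 + 2k3 + k4) = 0.290493
y(0.2) ≈ 0.2905

0.2905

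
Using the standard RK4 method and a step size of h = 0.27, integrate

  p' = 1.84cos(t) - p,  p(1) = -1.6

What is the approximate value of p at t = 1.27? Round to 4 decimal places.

-1.0406

RK4: k1 = f(t_n, p_n); k2 = f(t_n + h/2, p_n + (h/2)·k1); k3 = f(t_n + h/2, p_n + (h/2)·k2); k4 = f(t_n + h, p_n + h·k3); p_{n+1} = p_n + (h/6)·(k1 + 2k2 + 2k3 + k4).
t=1.000000, p=-1.600000:
  k1 = f(1.000000, -1.600000) = 2.594156
  k2 = f(1.135000, -1.249789) = 2.026513
  k3 = f(1.135000, -1.326421) = 2.103144
  k4 = f(1.270000, -1.032151) = 1.577308
  p ← -1.600000 + (0.27/6)·(k1 + 2k2 + 2k3 + k4) = -1.040615
p(1.27) ≈ -1.0406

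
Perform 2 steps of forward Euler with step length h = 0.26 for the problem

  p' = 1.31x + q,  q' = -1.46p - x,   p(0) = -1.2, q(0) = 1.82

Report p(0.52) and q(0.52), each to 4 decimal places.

-0.0466, 2.4838

Euler on (p,q): p_{n+1} = p_n + h·p', q_{n+1} = q_n + h·q'.
0.000000: (-1.200000, 1.820000); f=(1.820000, 1.752000) → (-0.726800, 2.275520)
0.260000: (-0.726800, 2.275520); f=(2.616120, 0.801128) → (-0.046609, 2.483813)
(p(0.52), q(0.52)) ≈ (-0.0466, 2.4838)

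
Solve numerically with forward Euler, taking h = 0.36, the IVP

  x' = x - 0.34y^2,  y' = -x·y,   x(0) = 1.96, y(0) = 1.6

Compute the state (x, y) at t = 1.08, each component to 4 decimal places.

4.3132, -0.0102

Euler on (x,y): x_{n+1} = x_n + h·x', y_{n+1} = y_n + h·y'.
0.000000: (1.960000, 1.600000); f=(1.089600, -3.136000) → (2.352256, 0.471040)
0.360000: (2.352256, 0.471040); f=(2.276817, -1.108007) → (3.171910, 0.072158)
0.720000: (3.171910, 0.072158); f=(3.170140, -0.228877) → (4.313161, -0.010238)
(x(1.08), y(1.08)) ≈ (4.3132, -0.0102)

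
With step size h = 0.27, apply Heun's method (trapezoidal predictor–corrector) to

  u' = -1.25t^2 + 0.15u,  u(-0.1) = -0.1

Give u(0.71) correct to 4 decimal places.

Heun: k1 = f(t_n, u_n); k2 = f(t_n + h, u_n + h·k1); u_{n+1} = u_n + (h/2)·(k1 + k2).
t=-0.100000, u=-0.100000:
  k1 = f(-0.100000, -0.100000) = -0.027500
  k2 = f(0.170000, -0.107425) = -0.052239
  u ← -0.100000 + (0.27/2)·(-0.027500 + (-0.052239)) = -0.110765
t=0.170000, u=-0.110765:
  k1 = f(0.170000, -0.110765) = -0.052740
  k2 = f(0.440000, -0.125004) = -0.260751
  u ← -0.110765 + (0.27/2)·(-0.052740 + (-0.260751)) = -0.153086
t=0.440000, u=-0.153086:
  k1 = f(0.440000, -0.153086) = -0.264963
  k2 = f(0.710000, -0.224626) = -0.663819
  u ← -0.153086 + (0.27/2)·(-0.264963 + (-0.663819)) = -0.278471
u(0.71) ≈ -0.2785

-0.2785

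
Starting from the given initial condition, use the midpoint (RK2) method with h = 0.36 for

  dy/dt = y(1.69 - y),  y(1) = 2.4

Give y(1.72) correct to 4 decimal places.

Midpoint: k1 = f(t_n, y_n); k2 = f(t_n + h/2, y_n + (h/2)·k1); y_{n+1} = y_n + h·k2.
t=1.000000, y=2.400000:
  k1 = f(1.000000, 2.400000) = -1.704000
  k2 = f(1.180000, 2.093280) = -0.844178
  y ← 2.400000 + 0.36·(-0.844178) = 2.096096
t=1.360000, y=2.096096:
  k1 = f(1.360000, 2.096096) = -0.851216
  k2 = f(1.540000, 1.942877) = -0.491309
  y ← 2.096096 + 0.36·(-0.491309) = 1.919225
y(1.72) ≈ 1.9192

1.9192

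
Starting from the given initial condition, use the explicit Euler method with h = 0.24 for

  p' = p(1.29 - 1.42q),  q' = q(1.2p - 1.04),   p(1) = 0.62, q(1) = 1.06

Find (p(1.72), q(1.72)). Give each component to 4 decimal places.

Euler on (p,q): p_{n+1} = p_n + h·p', q_{n+1} = q_n + h·q'.
1.000000: (0.620000, 1.060000); f=(-0.133424, -0.313760) → (0.587978, 0.984698)
1.240000: (0.587978, 0.984698); f=(-0.063661, -0.329309) → (0.572700, 0.905664)
1.480000: (0.572700, 0.905664); f=(0.002267, -0.319482) → (0.573244, 0.828988)
(p(1.72), q(1.72)) ≈ (0.5732, 0.8290)

0.5732, 0.8290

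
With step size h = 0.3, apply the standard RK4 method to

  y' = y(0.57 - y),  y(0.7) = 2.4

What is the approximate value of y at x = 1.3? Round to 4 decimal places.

1.2433

RK4: k1 = f(x_n, y_n); k2 = f(x_n + h/2, y_n + (h/2)·k1); k3 = f(x_n + h/2, y_n + (h/2)·k2); k4 = f(x_n + h, y_n + h·k3); y_{n+1} = y_n + (h/6)·(k1 + 2k2 + 2k3 + k4).
x=0.700000, y=2.400000:
  k1 = f(0.700000, 2.400000) = -4.392000
  k2 = f(0.850000, 1.741200) = -2.039293
  k3 = f(0.850000, 2.094106) = -3.191639
  k4 = f(1.000000, 1.442508) = -1.258600
  y ← 2.400000 + (0.3/6)·(k1 + 2k2 + 2k3 + k4) = 1.594377
x=1.000000, y=1.594377:
  k1 = f(1.000000, 1.594377) = -1.633242
  k2 = f(1.150000, 1.349390) = -1.051702
  k3 = f(1.150000, 1.436621) = -1.245007
  k4 = f(1.300000, 1.220875) = -0.794636
  y ← 1.594377 + (0.3/6)·(k1 + 2k2 + 2k3 + k4) = 1.243312
y(1.3) ≈ 1.2433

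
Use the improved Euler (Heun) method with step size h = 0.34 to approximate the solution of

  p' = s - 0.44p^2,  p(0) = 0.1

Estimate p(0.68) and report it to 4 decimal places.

0.3225

Heun: k1 = f(s_n, p_n); k2 = f(s_n + h, p_n + h·k1); p_{n+1} = p_n + (h/2)·(k1 + k2).
s=0.000000, p=0.100000:
  k1 = f(0.000000, 0.100000) = -0.004400
  k2 = f(0.340000, 0.098504) = 0.335731
  p ← 0.100000 + (0.34/2)·(-0.004400 + 0.335731) = 0.156326
s=0.340000, p=0.156326:
  k1 = f(0.340000, 0.156326) = 0.329247
  k2 = f(0.680000, 0.268270) = 0.648334
  p ← 0.156326 + (0.34/2)·(0.329247 + 0.648334) = 0.322515
p(0.68) ≈ 0.3225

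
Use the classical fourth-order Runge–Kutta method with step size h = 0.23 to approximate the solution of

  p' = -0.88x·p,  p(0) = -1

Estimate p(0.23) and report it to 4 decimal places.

-0.9770

RK4: k1 = f(x_n, p_n); k2 = f(x_n + h/2, p_n + (h/2)·k1); k3 = f(x_n + h/2, p_n + (h/2)·k2); k4 = f(x_n + h, p_n + h·k3); p_{n+1} = p_n + (h/6)·(k1 + 2k2 + 2k3 + k4).
x=0.000000, p=-1.000000:
  k1 = f(0.000000, -1.000000) = 0.000000
  k2 = f(0.115000, -1.000000) = 0.101200
  k3 = f(0.115000, -0.988362) = 0.100022
  k4 = f(0.230000, -0.976995) = 0.197744
  p ← -1.000000 + (0.23/6)·(k1 + 2k2 + 2k3 + k4) = -0.976993
p(0.23) ≈ -0.9770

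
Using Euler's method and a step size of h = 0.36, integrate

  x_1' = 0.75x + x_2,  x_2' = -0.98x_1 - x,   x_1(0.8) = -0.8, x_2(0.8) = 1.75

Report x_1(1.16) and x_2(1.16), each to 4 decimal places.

Euler on (x_1,x_2): x_1_{n+1} = x_1_n + h·x_1', x_2_{n+1} = x_2_n + h·x_2'.
0.800000: (-0.800000, 1.750000); f=(2.350000, -0.016000) → (0.046000, 1.744240)
(x_1(1.16), x_2(1.16)) ≈ (0.0460, 1.7442)

0.0460, 1.7442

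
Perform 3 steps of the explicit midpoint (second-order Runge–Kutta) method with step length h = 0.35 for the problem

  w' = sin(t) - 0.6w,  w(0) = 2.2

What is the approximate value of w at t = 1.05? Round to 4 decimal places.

1.5954

Midpoint: k1 = f(t_n, w_n); k2 = f(t_n + h/2, w_n + (h/2)·k1); w_{n+1} = w_n + h·k2.
t=0.000000, w=2.200000:
  k1 = f(0.000000, 2.200000) = -1.320000
  k2 = f(0.175000, 1.969000) = -1.007292
  w ← 2.200000 + 0.35·(-1.007292) = 1.847448
t=0.350000, w=1.847448:
  k1 = f(0.350000, 1.847448) = -0.765571
  k2 = f(0.525000, 1.713473) = -0.526871
  w ← 1.847448 + 0.35·(-0.526871) = 1.663043
t=0.700000, w=1.663043:
  k1 = f(0.700000, 1.663043) = -0.353608
  k2 = f(0.875000, 1.601162) = -0.193153
  w ← 1.663043 + 0.35·(-0.193153) = 1.595439
w(1.05) ≈ 1.5954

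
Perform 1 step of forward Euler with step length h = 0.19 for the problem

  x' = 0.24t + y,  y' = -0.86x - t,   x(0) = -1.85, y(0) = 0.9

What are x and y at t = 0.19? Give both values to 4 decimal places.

-1.6790, 1.2023

Euler on (x,y): x_{n+1} = x_n + h·x', y_{n+1} = y_n + h·y'.
0.000000: (-1.850000, 0.900000); f=(0.900000, 1.591000) → (-1.679000, 1.202290)
(x(0.19), y(0.19)) ≈ (-1.6790, 1.2023)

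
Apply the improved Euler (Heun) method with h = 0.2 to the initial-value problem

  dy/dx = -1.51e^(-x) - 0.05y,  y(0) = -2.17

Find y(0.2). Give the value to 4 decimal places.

Heun: k1 = f(x_n, y_n); k2 = f(x_n + h, y_n + h·k1); y_{n+1} = y_n + (h/2)·(k1 + k2).
x=0.000000, y=-2.170000:
  k1 = f(0.000000, -2.170000) = -1.401500
  k2 = f(0.200000, -2.450300) = -1.113768
  y ← -2.170000 + (0.2/2)·(-1.401500 + (-1.113768)) = -2.421527
y(0.2) ≈ -2.4215

-2.4215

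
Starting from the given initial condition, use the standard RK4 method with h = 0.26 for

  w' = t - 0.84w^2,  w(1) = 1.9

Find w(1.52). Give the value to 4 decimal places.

RK4: k1 = f(t_n, w_n); k2 = f(t_n + h/2, w_n + (h/2)·k1); k3 = f(t_n + h/2, w_n + (h/2)·k2); k4 = f(t_n + h, w_n + h·k3); w_{n+1} = w_n + (h/6)·(k1 + 2k2 + 2k3 + k4).
t=1.000000, w=1.900000:
  k1 = f(1.000000, 1.900000) = -2.032400
  k2 = f(1.130000, 1.635788) = -1.117674
  k3 = f(1.130000, 1.754702) = -1.456344
  k4 = f(1.260000, 1.521351) = -0.684187
  w ← 1.900000 + (0.26/6)·(k1 + 2k2 + 2k3 + k4) = 1.559200
t=1.260000, w=1.559200:
  k1 = f(1.260000, 1.559200) = -0.782127
  k2 = f(1.390000, 1.457523) = -0.394474
  k3 = f(1.390000, 1.507918) = -0.520006
  k4 = f(1.520000, 1.423998) = -0.183327
  w ← 1.559200 + (0.26/6)·(k1 + 2k2 + 2k3 + k4) = 1.438108
w(1.52) ≈ 1.4381

1.4381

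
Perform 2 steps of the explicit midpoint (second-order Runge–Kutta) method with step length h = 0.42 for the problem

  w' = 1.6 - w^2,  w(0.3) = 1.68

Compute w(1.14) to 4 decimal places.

1.3918

Midpoint: k1 = f(x_n, w_n); k2 = f(x_n + h/2, w_n + (h/2)·k1); w_{n+1} = w_n + h·k2.
x=0.300000, w=1.680000:
  k1 = f(0.300000, 1.680000) = -1.222400
  k2 = f(0.510000, 1.423296) = -0.425772
  w ← 1.680000 + 0.42·(-0.425772) = 1.501176
x=0.720000, w=1.501176:
  k1 = f(0.720000, 1.501176) = -0.653529
  k2 = f(0.930000, 1.363935) = -0.260318
  w ← 1.501176 + 0.42·(-0.260318) = 1.391842
w(1.14) ≈ 1.3918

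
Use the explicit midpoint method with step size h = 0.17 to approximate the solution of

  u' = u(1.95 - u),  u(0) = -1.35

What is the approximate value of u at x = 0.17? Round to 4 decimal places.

-2.4311

Midpoint: k1 = f(x_n, u_n); k2 = f(x_n + h/2, u_n + (h/2)·k1); u_{n+1} = u_n + h·k2.
x=0.000000, u=-1.350000:
  k1 = f(0.000000, -1.350000) = -4.455000
  k2 = f(0.085000, -1.728675) = -6.359234
  u ← -1.350000 + 0.17·(-6.359234) = -2.431070
u(0.17) ≈ -2.4311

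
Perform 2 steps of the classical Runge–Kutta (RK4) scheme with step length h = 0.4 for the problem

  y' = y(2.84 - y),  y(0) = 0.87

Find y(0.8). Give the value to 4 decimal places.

2.3004

RK4: k1 = f(s_n, y_n); k2 = f(s_n + h/2, y_n + (h/2)·k1); k3 = f(s_n + h/2, y_n + (h/2)·k2); k4 = f(s_n + h, y_n + h·k3); y_{n+1} = y_n + (h/6)·(k1 + 2k2 + 2k3 + k4).
s=0.000000, y=0.870000:
  k1 = f(0.000000, 0.870000) = 1.713900
  k2 = f(0.200000, 1.212780) = 1.973460
  k3 = f(0.200000, 1.264692) = 1.992279
  k4 = f(0.400000, 1.666912) = 1.955435
  y ← 0.870000 + (0.4/6)·(k1 + 2k2 + 2k3 + k4) = 1.643388
s=0.400000, y=1.643388:
  k1 = f(0.400000, 1.643388) = 1.966498
  k2 = f(0.600000, 2.036687) = 1.636097
  k3 = f(0.600000, 1.970607) = 1.713232
  k4 = f(0.800000, 2.328680) = 1.190700
  y ← 1.643388 + (0.4/6)·(k1 + 2k2 + 2k3 + k4) = 2.300445
y(0.8) ≈ 2.3004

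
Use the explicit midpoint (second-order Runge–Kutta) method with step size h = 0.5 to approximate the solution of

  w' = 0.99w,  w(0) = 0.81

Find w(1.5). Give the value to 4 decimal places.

Midpoint: k1 = f(s_n, w_n); k2 = f(s_n + h/2, w_n + (h/2)·k1); w_{n+1} = w_n + h·k2.
s=0.000000, w=0.810000:
  k1 = f(0.000000, 0.810000) = 0.801900
  k2 = f(0.250000, 1.010475) = 1.000370
  w ← 0.810000 + 0.5·1.000370 = 1.310185
s=0.500000, w=1.310185:
  k1 = f(0.500000, 1.310185) = 1.297083
  k2 = f(0.750000, 1.634456) = 1.618111
  w ← 1.310185 + 0.5·1.618111 = 2.119241
s=1.000000, w=2.119241:
  k1 = f(1.000000, 2.119241) = 2.098048
  k2 = f(1.250000, 2.643753) = 2.617315
  w ← 2.119241 + 0.5·2.617315 = 3.427899
w(1.5) ≈ 3.4279

3.4279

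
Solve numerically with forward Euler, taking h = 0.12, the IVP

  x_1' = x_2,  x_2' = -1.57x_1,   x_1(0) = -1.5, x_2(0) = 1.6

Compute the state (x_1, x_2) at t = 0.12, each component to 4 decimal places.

-1.3080, 1.8826

Euler on (x_1,x_2): x_1_{n+1} = x_1_n + h·x_1', x_2_{n+1} = x_2_n + h·x_2'.
0.000000: (-1.500000, 1.600000); f=(1.600000, 2.355000) → (-1.308000, 1.882600)
(x_1(0.12), x_2(0.12)) ≈ (-1.3080, 1.8826)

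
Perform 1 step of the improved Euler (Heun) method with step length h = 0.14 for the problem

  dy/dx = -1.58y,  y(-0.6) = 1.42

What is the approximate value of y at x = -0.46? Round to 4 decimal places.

1.1406

Heun: k1 = f(x_n, y_n); k2 = f(x_n + h, y_n + h·k1); y_{n+1} = y_n + (h/2)·(k1 + k2).
x=-0.600000, y=1.420000:
  k1 = f(-0.600000, 1.420000) = -2.243600
  k2 = f(-0.460000, 1.105896) = -1.747316
  y ← 1.420000 + (0.14/2)·(-2.243600 + (-1.747316)) = 1.140636
y(-0.46) ≈ 1.1406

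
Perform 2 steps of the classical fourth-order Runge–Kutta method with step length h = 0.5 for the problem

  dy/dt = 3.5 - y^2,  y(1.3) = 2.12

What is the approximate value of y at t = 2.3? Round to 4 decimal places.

RK4: k1 = f(t_n, y_n); k2 = f(t_n + h/2, y_n + (h/2)·k1); k3 = f(t_n + h/2, y_n + (h/2)·k2); k4 = f(t_n + h, y_n + h·k3); y_{n+1} = y_n + (h/6)·(k1 + 2k2 + 2k3 + k4).
t=1.300000, y=2.120000:
  k1 = f(1.300000, 2.120000) = -0.994400
  k2 = f(1.550000, 1.871400) = -0.002138
  k3 = f(1.550000, 2.119466) = -0.992134
  k4 = f(1.800000, 1.623933) = 0.862842
  y ← 2.120000 + (0.5/6)·(k1 + 2k2 + 2k3 + k4) = 1.943325
t=1.800000, y=1.943325:
  k1 = f(1.800000, 1.943325) = -0.276511
  k2 = f(2.050000, 1.874197) = -0.012614
  k3 = f(2.050000, 1.940171) = -0.264264
  k4 = f(2.300000, 1.811193) = 0.219581
  y ← 1.943325 + (0.5/6)·(k1 + 2k2 + 2k3 + k4) = 1.892434
y(2.3) ≈ 1.8924

1.8924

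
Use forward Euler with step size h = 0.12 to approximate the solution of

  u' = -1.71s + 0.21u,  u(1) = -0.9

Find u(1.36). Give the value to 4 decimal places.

-1.6755

Euler: u_{n+1} = u_n + h·f(s_n, u_n).
s=1.000000, u=-0.900000: f=-1.899000 → u ← -0.900000 + 0.12·(-1.899000) = -1.127880
s=1.120000, u=-1.127880: f=-2.152055 → u ← -1.127880 + 0.12·(-2.152055) = -1.386127
s=1.240000, u=-1.386127: f=-2.411487 → u ← -1.386127 + 0.12·(-2.411487) = -1.675505
u(1.36) ≈ -1.6755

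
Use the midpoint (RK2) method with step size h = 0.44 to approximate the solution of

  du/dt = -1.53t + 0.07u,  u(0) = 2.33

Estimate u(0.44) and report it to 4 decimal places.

2.2548

Midpoint: k1 = f(t_n, u_n); k2 = f(t_n + h/2, u_n + (h/2)·k1); u_{n+1} = u_n + h·k2.
t=0.000000, u=2.330000:
  k1 = f(0.000000, 2.330000) = 0.163100
  k2 = f(0.220000, 2.365882) = -0.170988
  u ← 2.330000 + 0.44·(-0.170988) = 2.254765
u(0.44) ≈ 2.2548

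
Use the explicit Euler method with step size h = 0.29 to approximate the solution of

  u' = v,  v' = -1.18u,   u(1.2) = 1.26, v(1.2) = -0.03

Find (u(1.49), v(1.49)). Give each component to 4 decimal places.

Euler on (u,v): u_{n+1} = u_n + h·u', v_{n+1} = v_n + h·v'.
1.200000: (1.260000, -0.030000); f=(-0.030000, -1.486800) → (1.251300, -0.461172)
(u(1.49), v(1.49)) ≈ (1.2513, -0.4612)

1.2513, -0.4612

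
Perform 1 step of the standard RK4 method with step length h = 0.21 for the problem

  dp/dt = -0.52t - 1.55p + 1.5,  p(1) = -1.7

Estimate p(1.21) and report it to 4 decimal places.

RK4: k1 = f(t_n, p_n); k2 = f(t_n + h/2, p_n + (h/2)·k1); k3 = f(t_n + h/2, p_n + (h/2)·k2); k4 = f(t_n + h, p_n + h·k3); p_{n+1} = p_n + (h/6)·(k1 + 2k2 + 2k3 + k4).
t=1.000000, p=-1.700000:
  k1 = f(1.000000, -1.700000) = 3.615000
  k2 = f(1.105000, -1.320425) = 2.972059
  k3 = f(1.105000, -1.387934) = 3.076697
  k4 = f(1.210000, -1.053894) = 2.504335
  p ← -1.700000 + (0.21/6)·(k1 + 2k2 + 2k3 + k4) = -1.062410
p(1.21) ≈ -1.0624

-1.0624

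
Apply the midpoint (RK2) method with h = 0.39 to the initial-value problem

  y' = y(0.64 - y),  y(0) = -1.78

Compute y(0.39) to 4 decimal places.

-5.1110

Midpoint: k1 = f(s_n, y_n); k2 = f(s_n + h/2, y_n + (h/2)·k1); y_{n+1} = y_n + h·k2.
s=0.000000, y=-1.780000:
  k1 = f(0.000000, -1.780000) = -4.307600
  k2 = f(0.195000, -2.619982) = -8.541094
  y ← -1.780000 + 0.39·(-8.541094) = -5.111027
y(0.39) ≈ -5.1110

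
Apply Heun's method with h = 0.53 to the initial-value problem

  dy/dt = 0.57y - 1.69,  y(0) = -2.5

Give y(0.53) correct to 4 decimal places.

-4.4003

Heun: k1 = f(t_n, y_n); k2 = f(t_n + h, y_n + h·k1); y_{n+1} = y_n + (h/2)·(k1 + k2).
t=0.000000, y=-2.500000:
  k1 = f(0.000000, -2.500000) = -3.115000
  k2 = f(0.530000, -4.150950) = -4.056041
  y ← -2.500000 + (0.53/2)·(-3.115000 + (-4.056041)) = -4.400326
y(0.53) ≈ -4.4003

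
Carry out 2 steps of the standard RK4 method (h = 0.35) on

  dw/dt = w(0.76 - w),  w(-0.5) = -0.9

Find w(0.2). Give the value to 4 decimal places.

-7.8883

RK4: k1 = f(t_n, w_n); k2 = f(t_n + h/2, w_n + (h/2)·k1); k3 = f(t_n + h/2, w_n + (h/2)·k2); k4 = f(t_n + h, w_n + h·k3); w_{n+1} = w_n + (h/6)·(k1 + 2k2 + 2k3 + k4).
t=-0.500000, w=-0.900000:
  k1 = f(-0.500000, -0.900000) = -1.494000
  k2 = f(-0.325000, -1.161450) = -2.231668
  k3 = f(-0.325000, -1.290542) = -2.646310
  k4 = f(-0.150000, -1.826209) = -4.722956
  w ← -0.900000 + (0.35/6)·(k1 + 2k2 + 2k3 + k4) = -1.831753
t=-0.150000, w=-1.831753:
  k1 = f(-0.150000, -1.831753) = -4.747453
  k2 = f(0.025000, -2.662557) = -9.112756
  k3 = f(0.025000, -3.426486) = -14.344932
  k4 = f(0.200000, -6.852480) = -52.164361
  w ← -1.831753 + (0.35/6)·(k1 + 2k2 + 2k3 + k4) = -7.888339
w(0.2) ≈ -7.8883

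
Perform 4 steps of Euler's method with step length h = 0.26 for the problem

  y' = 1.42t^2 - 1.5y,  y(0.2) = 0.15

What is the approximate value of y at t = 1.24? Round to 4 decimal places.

Euler: y_{n+1} = y_n + h·f(t_n, y_n).
t=0.200000, y=0.150000: f=-0.168200 → y ← 0.150000 + 0.26·(-0.168200) = 0.106268
t=0.460000, y=0.106268: f=0.141070 → y ← 0.106268 + 0.26·0.141070 = 0.142946
t=0.720000, y=0.142946: f=0.521709 → y ← 0.142946 + 0.26·0.521709 = 0.278590
t=0.980000, y=0.278590: f=0.945882 → y ← 0.278590 + 0.26·0.945882 = 0.524520
y(1.24) ≈ 0.5245

0.5245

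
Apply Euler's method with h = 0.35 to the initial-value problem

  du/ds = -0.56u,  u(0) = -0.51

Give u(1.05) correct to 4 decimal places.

Euler: u_{n+1} = u_n + h·f(s_n, u_n).
s=0.000000, u=-0.510000: f=0.285600 → u ← -0.510000 + 0.35·0.285600 = -0.410040
s=0.350000, u=-0.410040: f=0.229622 → u ← -0.410040 + 0.35·0.229622 = -0.329672
s=0.700000, u=-0.329672: f=0.184616 → u ← -0.329672 + 0.35·0.184616 = -0.265056
u(1.05) ≈ -0.2651

-0.2651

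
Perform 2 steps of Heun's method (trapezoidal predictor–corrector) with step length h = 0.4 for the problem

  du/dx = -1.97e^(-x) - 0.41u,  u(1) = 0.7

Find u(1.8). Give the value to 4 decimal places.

Heun: k1 = f(x_n, u_n); k2 = f(x_n + h, u_n + h·k1); u_{n+1} = u_n + (h/2)·(k1 + k2).
x=1.000000, u=0.700000:
  k1 = f(1.000000, 0.700000) = -1.011722
  k2 = f(1.400000, 0.295311) = -0.606874
  u ← 0.700000 + (0.4/2)·(-1.011722 + (-0.606874)) = 0.376281
x=1.400000, u=0.376281:
  k1 = f(1.400000, 0.376281) = -0.640071
  k2 = f(1.800000, 0.120252) = -0.374942
  u ← 0.376281 + (0.4/2)·(-0.640071 + (-0.374942)) = 0.173278
u(1.8) ≈ 0.1733

0.1733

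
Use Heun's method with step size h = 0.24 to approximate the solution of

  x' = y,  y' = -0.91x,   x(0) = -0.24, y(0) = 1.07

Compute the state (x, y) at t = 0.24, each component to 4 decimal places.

0.0231, 1.0944

Heun on (x,y): k1 = f(t_n, state_n); k2 = f(t_n + h, state_n + h·k1); state_{n+1} = state_n + (h/2)·(k1 + k2).
0.000000: (-0.240000, 1.070000)
  k1 = (1.070000, 0.218400)
  predictor → (0.016800, 1.122416)
  k2 = (1.122416, -0.015288)
  → (0.023090, 1.094373)
(x(0.24), y(0.24)) ≈ (0.0231, 1.0944)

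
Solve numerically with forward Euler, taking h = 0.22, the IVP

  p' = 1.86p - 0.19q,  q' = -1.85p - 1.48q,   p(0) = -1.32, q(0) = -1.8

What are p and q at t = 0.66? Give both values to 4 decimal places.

-3.5160, 1.1944

Euler on (p,q): p_{n+1} = p_n + h·p', q_{n+1} = q_n + h·q'.
0.000000: (-1.320000, -1.800000); f=(-2.113200, 5.106000) → (-1.784904, -0.676680)
0.220000: (-1.784904, -0.676680); f=(-3.191352, 4.303559) → (-2.487001, 0.270103)
0.440000: (-2.487001, 0.270103); f=(-4.677142, 4.201200) → (-3.515973, 1.194367)
(p(0.66), q(0.66)) ≈ (-3.5160, 1.1944)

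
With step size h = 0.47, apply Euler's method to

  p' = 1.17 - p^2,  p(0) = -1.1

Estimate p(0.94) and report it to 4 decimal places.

-1.1572

Euler: p_{n+1} = p_n + h·f(s_n, p_n).
s=0.000000, p=-1.100000: f=-0.040000 → p ← -1.100000 + 0.47·(-0.040000) = -1.118800
s=0.470000, p=-1.118800: f=-0.081713 → p ← -1.118800 + 0.47·(-0.081713) = -1.157205
p(0.94) ≈ -1.1572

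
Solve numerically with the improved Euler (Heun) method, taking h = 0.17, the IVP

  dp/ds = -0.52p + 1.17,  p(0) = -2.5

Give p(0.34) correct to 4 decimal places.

-1.7312

Heun: k1 = f(s_n, p_n); k2 = f(s_n + h, p_n + h·k1); p_{n+1} = p_n + (h/2)·(k1 + k2).
s=0.000000, p=-2.500000:
  k1 = f(0.000000, -2.500000) = 2.470000
  k2 = f(0.170000, -2.080100) = 2.251652
  p ← -2.500000 + (0.17/2)·(2.470000 + 2.251652) = -2.098660
s=0.170000, p=-2.098660:
  k1 = f(0.170000, -2.098660) = 2.261303
  k2 = f(0.340000, -1.714238) = 2.061404
  p ← -2.098660 + (0.17/2)·(2.261303 + 2.061404) = -1.731230
p(0.34) ≈ -1.7312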